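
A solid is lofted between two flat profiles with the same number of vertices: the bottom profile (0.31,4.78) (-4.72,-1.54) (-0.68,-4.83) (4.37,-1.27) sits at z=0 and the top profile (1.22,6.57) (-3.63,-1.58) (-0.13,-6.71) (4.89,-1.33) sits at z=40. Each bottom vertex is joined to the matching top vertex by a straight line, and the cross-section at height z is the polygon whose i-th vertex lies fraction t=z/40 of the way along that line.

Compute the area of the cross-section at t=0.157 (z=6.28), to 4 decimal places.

Cross-section at t=0.157: each vertex is (1-t)·p0[i] + t·p1[i].
  v1: (1-0.157)·(0.31,4.78) + 0.157·(1.22,6.57) = (0.4529,5.0610)
  v2: (1-0.157)·(-4.72,-1.54) + 0.157·(-3.63,-1.58) = (-4.5489,-1.5463)
  v3: (1-0.157)·(-0.68,-4.83) + 0.157·(-0.13,-6.71) = (-0.5937,-5.1252)
  v4: (1-0.157)·(4.37,-1.27) + 0.157·(4.89,-1.33) = (4.4516,-1.2794)
Shoelace sum Σ(x_i·y_{i+1} − x_{i+1}·y_i):
  i=1: 0.4529·-1.5463 − -4.5489·5.0610 = +22.3217 (running +22.3217)
  i=2: -4.5489·-5.1252 − -0.5937·-1.5463 = +22.3957 (running +44.7174)
  i=3: -0.5937·-1.2794 − 4.4516·-5.1252 = +23.5749 (running +68.2923)
  i=4: 4.4516·5.0610 − 0.4529·-1.2794 = +23.1093 (running +91.4016)
Area = |Σ|/2 = |91.4016|/2 = 45.7008

Area at t=0.157: 45.7008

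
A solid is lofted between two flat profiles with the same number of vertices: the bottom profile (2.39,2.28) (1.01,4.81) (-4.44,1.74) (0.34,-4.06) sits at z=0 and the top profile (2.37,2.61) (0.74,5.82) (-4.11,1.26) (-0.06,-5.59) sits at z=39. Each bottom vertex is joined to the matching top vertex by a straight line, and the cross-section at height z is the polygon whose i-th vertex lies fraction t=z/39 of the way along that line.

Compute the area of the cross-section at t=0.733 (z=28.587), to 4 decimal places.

Area at t=0.733: 34.8387

Cross-section at t=0.733: each vertex is (1-t)·p0[i] + t·p1[i].
  v1: (1-0.733)·(2.39,2.28) + 0.733·(2.37,2.61) = (2.3753,2.5219)
  v2: (1-0.733)·(1.01,4.81) + 0.733·(0.74,5.82) = (0.8121,5.5503)
  v3: (1-0.733)·(-4.44,1.74) + 0.733·(-4.11,1.26) = (-4.1981,1.3882)
  v4: (1-0.733)·(0.34,-4.06) + 0.733·(-0.06,-5.59) = (0.0468,-5.1815)
Shoelace sum Σ(x_i·y_{i+1} − x_{i+1}·y_i):
  i=1: 2.3753·5.5503 − 0.8121·2.5219 = +11.1359 (running +11.1359)
  i=2: 0.8121·1.3882 − -4.1981·5.5503 = +24.4282 (running +35.5641)
  i=3: -4.1981·-5.1815 − 0.0468·1.3882 = +21.6875 (running +57.2516)
  i=4: 0.0468·2.5219 − 2.3753·-5.1815 = +12.4258 (running +69.6774)
Area = |Σ|/2 = |69.6774|/2 = 34.8387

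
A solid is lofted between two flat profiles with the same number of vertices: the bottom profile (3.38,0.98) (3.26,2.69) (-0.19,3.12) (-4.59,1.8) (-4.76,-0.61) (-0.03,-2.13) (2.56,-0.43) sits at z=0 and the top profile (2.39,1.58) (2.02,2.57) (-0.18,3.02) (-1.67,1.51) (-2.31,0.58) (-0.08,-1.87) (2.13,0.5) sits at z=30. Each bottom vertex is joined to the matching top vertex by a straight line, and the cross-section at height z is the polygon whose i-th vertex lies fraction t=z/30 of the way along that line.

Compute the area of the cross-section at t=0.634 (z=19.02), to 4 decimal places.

Cross-section at t=0.634: each vertex is (1-t)·p0[i] + t·p1[i].
  v1: (1-0.634)·(3.38,0.98) + 0.634·(2.39,1.58) = (2.7523,1.3604)
  v2: (1-0.634)·(3.26,2.69) + 0.634·(2.02,2.57) = (2.4738,2.6139)
  v3: (1-0.634)·(-0.19,3.12) + 0.634·(-0.18,3.02) = (-0.1837,3.0566)
  v4: (1-0.634)·(-4.59,1.8) + 0.634·(-1.67,1.51) = (-2.7387,1.6161)
  v5: (1-0.634)·(-4.76,-0.61) + 0.634·(-2.31,0.58) = (-3.2067,0.1445)
  v6: (1-0.634)·(-0.03,-2.13) + 0.634·(-0.08,-1.87) = (-0.0617,-1.9652)
  v7: (1-0.634)·(2.56,-0.43) + 0.634·(2.13,0.5) = (2.2874,0.1596)
Shoelace sum Σ(x_i·y_{i+1} − x_{i+1}·y_i):
  i=1: 2.7523·2.6139 − 2.4738·1.3604 = +3.8290 (running +3.8290)
  i=2: 2.4738·3.0566 − -0.1837·2.6139 = +8.0416 (running +11.8706)
  i=3: -0.1837·1.6161 − -2.7387·3.0566 = +8.0744 (running +19.9449)
  i=4: -2.7387·0.1445 − -3.2067·1.6161 = +4.7868 (running +24.7318)
  i=5: -3.2067·-1.9652 − -0.0617·0.1445 = +6.3106 (running +31.0424)
  i=6: -0.0617·0.1596 − 2.2874·-1.9652 = +4.4852 (running +35.5276)
  i=7: 2.2874·1.3604 − 2.7523·0.1596 = +2.6724 (running +38.2000)
Area = |Σ|/2 = |38.2000|/2 = 19.1000

Area at t=0.634: 19.1000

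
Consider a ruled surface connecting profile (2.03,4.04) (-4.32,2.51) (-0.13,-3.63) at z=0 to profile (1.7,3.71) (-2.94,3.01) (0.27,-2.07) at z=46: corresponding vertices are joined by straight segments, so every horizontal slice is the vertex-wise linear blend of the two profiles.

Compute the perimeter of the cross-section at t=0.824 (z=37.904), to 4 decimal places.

Perimeter at t=0.824: 17.5803

Cross-section at t=0.824: each vertex is (1-t)·p0[i] + t·p1[i].
  v1: (1-0.824)·(2.03,4.04) + 0.824·(1.7,3.71) = (1.7581,3.7681)
  v2: (1-0.824)·(-4.32,2.51) + 0.824·(-2.94,3.01) = (-3.1829,2.9220)
  v3: (1-0.824)·(-0.13,-3.63) + 0.824·(0.27,-2.07) = (0.1996,-2.3446)
Perimeter = Σ |v_{i+1} − v_i|:
  edge 1→2: √(-4.9410² + -0.8461²) = 5.0129 (running 5.0129)
  edge 2→3: √(3.3825² + -5.2666²) = 6.2592 (running 11.2721)
  edge 3→1: √(1.5585² + 6.1126²) = 6.3082 (running 17.5803)
Perimeter = 17.5803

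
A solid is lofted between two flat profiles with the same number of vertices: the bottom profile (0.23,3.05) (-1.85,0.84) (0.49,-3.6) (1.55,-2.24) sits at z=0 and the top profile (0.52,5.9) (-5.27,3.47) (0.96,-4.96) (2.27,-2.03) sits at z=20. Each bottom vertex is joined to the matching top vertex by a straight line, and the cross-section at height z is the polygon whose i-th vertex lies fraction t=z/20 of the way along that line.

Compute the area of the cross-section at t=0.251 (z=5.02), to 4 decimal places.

Area at t=0.251: 16.5429

Cross-section at t=0.251: each vertex is (1-t)·p0[i] + t·p1[i].
  v1: (1-0.251)·(0.23,3.05) + 0.251·(0.52,5.9) = (0.3028,3.7653)
  v2: (1-0.251)·(-1.85,0.84) + 0.251·(-5.27,3.47) = (-2.7084,1.5001)
  v3: (1-0.251)·(0.49,-3.6) + 0.251·(0.96,-4.96) = (0.6080,-3.9414)
  v4: (1-0.251)·(1.55,-2.24) + 0.251·(2.27,-2.03) = (1.7307,-2.1873)
Shoelace sum Σ(x_i·y_{i+1} − x_{i+1}·y_i):
  i=1: 0.3028·1.5001 − -2.7084·3.7653 = +10.6524 (running +10.6524)
  i=2: -2.7084·-3.9414 − 0.6080·1.5001 = +9.7628 (running +20.4152)
  i=3: 0.6080·-2.1873 − 1.7307·-3.9414 = +5.4916 (running +25.9068)
  i=4: 1.7307·3.7653 − 0.3028·-2.1873 = +7.1791 (running +33.0858)
Area = |Σ|/2 = |33.0858|/2 = 16.5429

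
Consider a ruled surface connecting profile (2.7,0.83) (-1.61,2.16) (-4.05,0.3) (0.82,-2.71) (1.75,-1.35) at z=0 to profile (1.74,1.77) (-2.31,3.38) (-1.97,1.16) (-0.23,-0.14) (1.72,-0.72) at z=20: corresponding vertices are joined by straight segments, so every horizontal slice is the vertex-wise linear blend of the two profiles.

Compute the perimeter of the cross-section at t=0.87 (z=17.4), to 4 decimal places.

Perimeter at t=0.87: 13.4821

Cross-section at t=0.87: each vertex is (1-t)·p0[i] + t·p1[i].
  v1: (1-0.87)·(2.7,0.83) + 0.87·(1.74,1.77) = (1.8648,1.6478)
  v2: (1-0.87)·(-1.61,2.16) + 0.87·(-2.31,3.38) = (-2.2190,3.2214)
  v3: (1-0.87)·(-4.05,0.3) + 0.87·(-1.97,1.16) = (-2.2404,1.0482)
  v4: (1-0.87)·(0.82,-2.71) + 0.87·(-0.23,-0.14) = (-0.0935,-0.4741)
  v5: (1-0.87)·(1.75,-1.35) + 0.87·(1.72,-0.72) = (1.7239,-0.8019)
Perimeter = Σ |v_{i+1} − v_i|:
  edge 1→2: √(-4.0838² + 1.5736²) = 4.3765 (running 4.3765)
  edge 2→3: √(-0.0214² + -2.1732²) = 2.1733 (running 6.5498)
  edge 3→4: √(2.1469² + -1.5223²) = 2.6318 (running 9.1816)
  edge 4→5: √(1.8174² + -0.3278²) = 1.8467 (running 11.0284)
  edge 5→1: √(0.1409² + 2.4497²) = 2.4537 (running 13.4821)
Perimeter = 13.4821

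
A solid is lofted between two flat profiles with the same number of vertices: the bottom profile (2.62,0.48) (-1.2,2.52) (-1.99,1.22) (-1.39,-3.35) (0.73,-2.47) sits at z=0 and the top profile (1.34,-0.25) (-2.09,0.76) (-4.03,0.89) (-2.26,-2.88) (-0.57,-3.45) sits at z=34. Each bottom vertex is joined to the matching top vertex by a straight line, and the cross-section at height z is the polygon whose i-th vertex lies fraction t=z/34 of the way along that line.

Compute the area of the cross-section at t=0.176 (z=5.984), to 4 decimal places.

Cross-section at t=0.176: each vertex is (1-t)·p0[i] + t·p1[i].
  v1: (1-0.176)·(2.62,0.48) + 0.176·(1.34,-0.25) = (2.3947,0.3515)
  v2: (1-0.176)·(-1.2,2.52) + 0.176·(-2.09,0.76) = (-1.3566,2.2102)
  v3: (1-0.176)·(-1.99,1.22) + 0.176·(-4.03,0.89) = (-2.3490,1.1619)
  v4: (1-0.176)·(-1.39,-3.35) + 0.176·(-2.26,-2.88) = (-1.5431,-3.2673)
  v5: (1-0.176)·(0.73,-2.47) + 0.176·(-0.57,-3.45) = (0.5012,-2.6425)
Shoelace sum Σ(x_i·y_{i+1} − x_{i+1}·y_i):
  i=1: 2.3947·2.2102 − -1.3566·0.3515 = +5.7698 (running +5.7698)
  i=2: -1.3566·1.1619 − -2.3490·2.2102 = +3.6156 (running +9.3854)
  i=3: -2.3490·-3.2673 − -1.5431·1.1619 = +9.4680 (running +18.8534)
  i=4: -1.5431·-2.6425 − 0.5012·-3.2673 = +5.7152 (running +24.5686)
  i=5: 0.5012·0.3515 − 2.3947·-2.6425 = +6.5042 (running +31.0728)
Area = |Σ|/2 = |31.0728|/2 = 15.5364

Area at t=0.176: 15.5364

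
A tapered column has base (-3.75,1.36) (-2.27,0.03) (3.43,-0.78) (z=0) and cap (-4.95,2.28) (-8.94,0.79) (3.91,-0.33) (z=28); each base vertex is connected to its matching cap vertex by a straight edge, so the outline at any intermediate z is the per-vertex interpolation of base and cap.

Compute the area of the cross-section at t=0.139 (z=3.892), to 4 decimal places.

Cross-section at t=0.139: each vertex is (1-t)·p0[i] + t·p1[i].
  v1: (1-0.139)·(-3.75,1.36) + 0.139·(-4.95,2.28) = (-3.9168,1.4879)
  v2: (1-0.139)·(-2.27,0.03) + 0.139·(-8.94,0.79) = (-3.1971,0.1356)
  v3: (1-0.139)·(3.43,-0.78) + 0.139·(3.91,-0.33) = (3.4967,-0.7175)
Shoelace sum Σ(x_i·y_{i+1} − x_{i+1}·y_i):
  i=1: -3.9168·0.1356 − -3.1971·1.4879 = +4.2257 (running +4.2257)
  i=2: -3.1971·-0.7175 − 3.4967·0.1356 = +1.8195 (running +6.0452)
  i=3: 3.4967·1.4879 − -3.9168·-0.7175 = +2.3926 (running +8.4377)
Area = |Σ|/2 = |8.4377|/2 = 4.2189

Area at t=0.139: 4.2189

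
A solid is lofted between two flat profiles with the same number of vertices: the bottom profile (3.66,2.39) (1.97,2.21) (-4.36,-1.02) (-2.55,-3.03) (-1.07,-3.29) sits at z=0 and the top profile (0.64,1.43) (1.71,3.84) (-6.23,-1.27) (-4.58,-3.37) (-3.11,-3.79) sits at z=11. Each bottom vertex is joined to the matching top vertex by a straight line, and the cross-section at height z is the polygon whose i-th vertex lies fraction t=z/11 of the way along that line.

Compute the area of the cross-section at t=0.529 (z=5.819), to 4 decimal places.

Cross-section at t=0.529: each vertex is (1-t)·p0[i] + t·p1[i].
  v1: (1-0.529)·(3.66,2.39) + 0.529·(0.64,1.43) = (2.0624,1.8822)
  v2: (1-0.529)·(1.97,2.21) + 0.529·(1.71,3.84) = (1.8325,3.0723)
  v3: (1-0.529)·(-4.36,-1.02) + 0.529·(-6.23,-1.27) = (-5.3492,-1.1522)
  v4: (1-0.529)·(-2.55,-3.03) + 0.529·(-4.58,-3.37) = (-3.6239,-3.2099)
  v5: (1-0.529)·(-1.07,-3.29) + 0.529·(-3.11,-3.79) = (-2.1492,-3.5545)
Shoelace sum Σ(x_i·y_{i+1} − x_{i+1}·y_i):
  i=1: 2.0624·3.0723 − 1.8325·1.8822 = +2.8873 (running +2.8873)
  i=2: 1.8325·-1.1522 − -5.3492·3.0723 = +14.3228 (running +17.2102)
  i=3: -5.3492·-3.2099 − -3.6239·-1.1522 = +12.9947 (running +30.2048)
  i=4: -3.6239·-3.5545 − -2.1492·-3.2099 = +5.9825 (running +36.1874)
  i=5: -2.1492·1.8822 − 2.0624·-3.5545 = +3.2858 (running +39.4732)
Area = |Σ|/2 = |39.4732|/2 = 19.7366

Area at t=0.529: 19.7366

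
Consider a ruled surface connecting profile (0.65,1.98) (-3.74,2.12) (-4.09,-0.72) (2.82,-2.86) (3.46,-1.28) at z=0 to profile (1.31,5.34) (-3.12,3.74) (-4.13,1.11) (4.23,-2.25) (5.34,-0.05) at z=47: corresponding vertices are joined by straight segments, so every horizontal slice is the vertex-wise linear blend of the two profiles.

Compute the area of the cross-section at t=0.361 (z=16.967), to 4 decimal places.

Cross-section at t=0.361: each vertex is (1-t)·p0[i] + t·p1[i].
  v1: (1-0.361)·(0.65,1.98) + 0.361·(1.31,5.34) = (0.8883,3.1930)
  v2: (1-0.361)·(-3.74,2.12) + 0.361·(-3.12,3.74) = (-3.5162,2.7048)
  v3: (1-0.361)·(-4.09,-0.72) + 0.361·(-4.13,1.11) = (-4.1044,-0.0594)
  v4: (1-0.361)·(2.82,-2.86) + 0.361·(4.23,-2.25) = (3.3290,-2.6398)
  v5: (1-0.361)·(3.46,-1.28) + 0.361·(5.34,-0.05) = (4.1387,-0.8360)
Shoelace sum Σ(x_i·y_{i+1} − x_{i+1}·y_i):
  i=1: 0.8883·2.7048 − -3.5162·3.1930 = +13.6296 (running +13.6296)
  i=2: -3.5162·-0.0594 − -4.1044·2.7048 = +11.3105 (running +24.9401)
  i=3: -4.1044·-2.6398 − 3.3290·-0.0594 = +11.0325 (running +35.9726)
  i=4: 3.3290·-0.8360 − 4.1387·-2.6398 = +8.1423 (running +44.1149)
  i=5: 4.1387·3.1930 − 0.8883·-0.8360 = +13.9572 (running +58.0721)
Area = |Σ|/2 = |58.0721|/2 = 29.0361

Area at t=0.361: 29.0361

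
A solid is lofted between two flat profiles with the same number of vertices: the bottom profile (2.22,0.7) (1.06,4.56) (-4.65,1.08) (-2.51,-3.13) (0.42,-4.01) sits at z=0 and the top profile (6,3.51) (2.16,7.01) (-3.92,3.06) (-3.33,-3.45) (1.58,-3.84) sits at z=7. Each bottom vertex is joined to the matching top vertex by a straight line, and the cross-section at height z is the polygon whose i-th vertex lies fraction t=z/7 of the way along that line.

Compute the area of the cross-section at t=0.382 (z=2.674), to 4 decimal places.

Area at t=0.382: 46.7919

Cross-section at t=0.382: each vertex is (1-t)·p0[i] + t·p1[i].
  v1: (1-0.382)·(2.22,0.7) + 0.382·(6,3.51) = (3.6640,1.7734)
  v2: (1-0.382)·(1.06,4.56) + 0.382·(2.16,7.01) = (1.4802,5.4959)
  v3: (1-0.382)·(-4.65,1.08) + 0.382·(-3.92,3.06) = (-4.3711,1.8364)
  v4: (1-0.382)·(-2.51,-3.13) + 0.382·(-3.33,-3.45) = (-2.8232,-3.2522)
  v5: (1-0.382)·(0.42,-4.01) + 0.382·(1.58,-3.84) = (0.8631,-3.9451)
Shoelace sum Σ(x_i·y_{i+1} − x_{i+1}·y_i):
  i=1: 3.6640·5.4959 − 1.4802·1.7734 = +17.5117 (running +17.5117)
  i=2: 1.4802·1.8364 − -4.3711·5.4959 = +26.7415 (running +44.2533)
  i=3: -4.3711·-3.2522 − -2.8232·1.8364 = +19.4005 (running +63.6538)
  i=4: -2.8232·-3.9451 − 0.8631·-3.2522 = +13.9449 (running +77.5987)
  i=5: 0.8631·1.7734 − 3.6640·-3.9451 = +15.9852 (running +93.5839)
Area = |Σ|/2 = |93.5839|/2 = 46.7919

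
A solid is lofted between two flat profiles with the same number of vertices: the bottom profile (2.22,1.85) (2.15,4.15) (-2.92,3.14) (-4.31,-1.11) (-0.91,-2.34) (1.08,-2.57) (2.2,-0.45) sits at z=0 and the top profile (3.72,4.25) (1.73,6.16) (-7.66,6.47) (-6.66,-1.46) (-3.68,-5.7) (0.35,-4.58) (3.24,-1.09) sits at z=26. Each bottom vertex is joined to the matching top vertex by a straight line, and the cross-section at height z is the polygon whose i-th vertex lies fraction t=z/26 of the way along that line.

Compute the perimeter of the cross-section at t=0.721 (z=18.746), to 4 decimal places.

Perimeter at t=0.721: 34.1533

Cross-section at t=0.721: each vertex is (1-t)·p0[i] + t·p1[i].
  v1: (1-0.721)·(2.22,1.85) + 0.721·(3.72,4.25) = (3.3015,3.5804)
  v2: (1-0.721)·(2.15,4.15) + 0.721·(1.73,6.16) = (1.8472,5.5992)
  v3: (1-0.721)·(-2.92,3.14) + 0.721·(-7.66,6.47) = (-6.3375,5.5409)
  v4: (1-0.721)·(-4.31,-1.11) + 0.721·(-6.66,-1.46) = (-6.0043,-1.3623)
  v5: (1-0.721)·(-0.91,-2.34) + 0.721·(-3.68,-5.7) = (-2.9072,-4.7626)
  v6: (1-0.721)·(1.08,-2.57) + 0.721·(0.35,-4.58) = (0.5537,-4.0192)
  v7: (1-0.721)·(2.2,-0.45) + 0.721·(3.24,-1.09) = (2.9498,-0.9114)
Perimeter = Σ |v_{i+1} − v_i|:
  edge 1→2: √(-1.4543² + 2.0188²) = 2.4881 (running 2.4881)
  edge 2→3: √(-8.1847² + -0.0583²) = 8.1849 (running 10.6730)
  edge 3→4: √(0.3332² + -6.9033²) = 6.9113 (running 17.5843)
  edge 4→5: √(3.0972² + -3.4002²) = 4.5993 (running 22.1837)
  edge 5→6: √(3.4608² + 0.7434²) = 3.5398 (running 25.7235)
  edge 6→7: √(2.3962² + 3.1078²) = 3.9243 (running 29.6477)
  edge 7→1: √(0.3517² + 4.4918²) = 4.5056 (running 34.1533)
Perimeter = 34.1533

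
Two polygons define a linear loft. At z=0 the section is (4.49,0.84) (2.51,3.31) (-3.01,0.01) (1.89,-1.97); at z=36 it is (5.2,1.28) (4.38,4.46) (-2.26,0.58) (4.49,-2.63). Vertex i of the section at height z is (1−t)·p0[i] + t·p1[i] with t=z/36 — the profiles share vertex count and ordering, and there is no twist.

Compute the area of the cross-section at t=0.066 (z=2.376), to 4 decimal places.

Area at t=0.066: 20.0060

Cross-section at t=0.066: each vertex is (1-t)·p0[i] + t·p1[i].
  v1: (1-0.066)·(4.49,0.84) + 0.066·(5.2,1.28) = (4.5369,0.8690)
  v2: (1-0.066)·(2.51,3.31) + 0.066·(4.38,4.46) = (2.6334,3.3859)
  v3: (1-0.066)·(-3.01,0.01) + 0.066·(-2.26,0.58) = (-2.9605,0.0476)
  v4: (1-0.066)·(1.89,-1.97) + 0.066·(4.49,-2.63) = (2.0616,-2.0136)
Shoelace sum Σ(x_i·y_{i+1} − x_{i+1}·y_i):
  i=1: 4.5369·3.3859 − 2.6334·0.8690 = +13.0728 (running +13.0728)
  i=2: 2.6334·0.0476 − -2.9605·3.3859 = +10.1494 (running +23.2222)
  i=3: -2.9605·-2.0136 − 2.0616·0.0476 = +5.8630 (running +29.0851)
  i=4: 2.0616·0.8690 − 4.5369·-2.0136 = +10.9269 (running +40.0120)
Area = |Σ|/2 = |40.0120|/2 = 20.0060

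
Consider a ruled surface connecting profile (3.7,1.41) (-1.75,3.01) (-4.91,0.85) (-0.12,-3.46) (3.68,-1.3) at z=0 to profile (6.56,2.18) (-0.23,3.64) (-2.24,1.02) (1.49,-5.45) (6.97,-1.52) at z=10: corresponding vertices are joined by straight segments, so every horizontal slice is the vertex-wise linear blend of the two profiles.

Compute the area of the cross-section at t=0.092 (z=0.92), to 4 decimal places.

Area at t=0.092: 35.0149

Cross-section at t=0.092: each vertex is (1-t)·p0[i] + t·p1[i].
  v1: (1-0.092)·(3.7,1.41) + 0.092·(6.56,2.18) = (3.9631,1.4808)
  v2: (1-0.092)·(-1.75,3.01) + 0.092·(-0.23,3.64) = (-1.6102,3.0680)
  v3: (1-0.092)·(-4.91,0.85) + 0.092·(-2.24,1.02) = (-4.6644,0.8656)
  v4: (1-0.092)·(-0.12,-3.46) + 0.092·(1.49,-5.45) = (0.0281,-3.6431)
  v5: (1-0.092)·(3.68,-1.3) + 0.092·(6.97,-1.52) = (3.9827,-1.3202)
Shoelace sum Σ(x_i·y_{i+1} − x_{i+1}·y_i):
  i=1: 3.9631·3.0680 − -1.6102·1.4808 = +14.5431 (running +14.5431)
  i=2: -1.6102·0.8656 − -4.6644·3.0680 = +12.9163 (running +27.4593)
  i=3: -4.6644·-3.6431 − 0.0281·0.8656 = +16.9683 (running +44.4276)
  i=4: 0.0281·-1.3202 − 3.9827·-3.6431 = +14.4721 (running +58.8997)
  i=5: 3.9827·1.4808 − 3.9631·-1.3202 = +11.1300 (running +70.0297)
Area = |Σ|/2 = |70.0297|/2 = 35.0149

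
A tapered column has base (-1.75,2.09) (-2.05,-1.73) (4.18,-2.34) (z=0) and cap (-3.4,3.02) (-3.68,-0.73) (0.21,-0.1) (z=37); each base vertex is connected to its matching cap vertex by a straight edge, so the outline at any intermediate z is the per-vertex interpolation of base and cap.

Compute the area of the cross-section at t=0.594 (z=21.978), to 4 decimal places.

Cross-section at t=0.594: each vertex is (1-t)·p0[i] + t·p1[i].
  v1: (1-0.594)·(-1.75,2.09) + 0.594·(-3.4,3.02) = (-2.7301,2.6424)
  v2: (1-0.594)·(-2.05,-1.73) + 0.594·(-3.68,-0.73) = (-3.0182,-1.1360)
  v3: (1-0.594)·(4.18,-2.34) + 0.594·(0.21,-0.1) = (1.8218,-1.0094)
Shoelace sum Σ(x_i·y_{i+1} − x_{i+1}·y_i):
  i=1: -2.7301·-1.1360 − -3.0182·2.6424 = +11.0768 (running +11.0768)
  i=2: -3.0182·-1.0094 − 1.8218·-1.1360 = +5.1163 (running +16.1931)
  i=3: 1.8218·2.6424 − -2.7301·-1.0094 = +2.0581 (running +18.2512)
Area = |Σ|/2 = |18.2512|/2 = 9.1256

Area at t=0.594: 9.1256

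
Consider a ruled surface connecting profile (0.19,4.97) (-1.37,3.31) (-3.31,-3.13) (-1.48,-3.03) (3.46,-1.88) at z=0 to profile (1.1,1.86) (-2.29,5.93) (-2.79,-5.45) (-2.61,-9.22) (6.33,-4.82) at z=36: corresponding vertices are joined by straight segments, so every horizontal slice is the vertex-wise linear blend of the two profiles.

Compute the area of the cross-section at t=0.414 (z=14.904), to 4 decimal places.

Cross-section at t=0.414: each vertex is (1-t)·p0[i] + t·p1[i].
  v1: (1-0.414)·(0.19,4.97) + 0.414·(1.1,1.86) = (0.5667,3.6825)
  v2: (1-0.414)·(-1.37,3.31) + 0.414·(-2.29,5.93) = (-1.7509,4.3947)
  v3: (1-0.414)·(-3.31,-3.13) + 0.414·(-2.79,-5.45) = (-3.0947,-4.0905)
  v4: (1-0.414)·(-1.48,-3.03) + 0.414·(-2.61,-9.22) = (-1.9478,-5.5927)
  v5: (1-0.414)·(3.46,-1.88) + 0.414·(6.33,-4.82) = (4.6482,-3.0972)
Shoelace sum Σ(x_i·y_{i+1} − x_{i+1}·y_i):
  i=1: 0.5667·4.3947 − -1.7509·3.6825 = +8.9382 (running +8.9382)
  i=2: -1.7509·-4.0905 − -3.0947·4.3947 = +20.7622 (running +29.7004)
  i=3: -3.0947·-5.5927 − -1.9478·-4.0905 = +9.3402 (running +39.0406)
  i=4: -1.9478·-3.0972 − 4.6482·-5.5927 = +32.0284 (running +71.0690)
  i=5: 4.6482·3.6825 − 0.5667·-3.0972 = +18.8720 (running +89.9411)
Area = |Σ|/2 = |89.9411|/2 = 44.9705

Area at t=0.414: 44.9705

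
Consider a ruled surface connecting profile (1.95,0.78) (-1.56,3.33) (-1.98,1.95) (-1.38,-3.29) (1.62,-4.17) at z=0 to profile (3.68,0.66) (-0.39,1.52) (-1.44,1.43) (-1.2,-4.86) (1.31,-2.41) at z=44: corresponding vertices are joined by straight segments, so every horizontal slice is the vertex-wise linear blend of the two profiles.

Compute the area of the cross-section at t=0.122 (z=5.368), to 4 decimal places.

Cross-section at t=0.122: each vertex is (1-t)·p0[i] + t·p1[i].
  v1: (1-0.122)·(1.95,0.78) + 0.122·(3.68,0.66) = (2.1611,0.7654)
  v2: (1-0.122)·(-1.56,3.33) + 0.122·(-0.39,1.52) = (-1.4173,3.1092)
  v3: (1-0.122)·(-1.98,1.95) + 0.122·(-1.44,1.43) = (-1.9141,1.8866)
  v4: (1-0.122)·(-1.38,-3.29) + 0.122·(-1.2,-4.86) = (-1.3580,-3.4815)
  v5: (1-0.122)·(1.62,-4.17) + 0.122·(1.31,-2.41) = (1.5822,-3.9553)
Shoelace sum Σ(x_i·y_{i+1} − x_{i+1}·y_i):
  i=1: 2.1611·3.1092 − -1.4173·0.7654 = +7.8038 (running +7.8038)
  i=2: -1.4173·1.8866 − -1.9141·3.1092 = +3.2776 (running +11.0814)
  i=3: -1.9141·-3.4815 − -1.3580·1.8866 = +9.2261 (running +20.3075)
  i=4: -1.3580·-3.9553 − 1.5822·-3.4815 = +10.8799 (running +31.1874)
  i=5: 1.5822·0.7654 − 2.1611·-3.9553 = +9.7585 (running +40.9459)
Area = |Σ|/2 = |40.9459|/2 = 20.4730

Area at t=0.122: 20.4730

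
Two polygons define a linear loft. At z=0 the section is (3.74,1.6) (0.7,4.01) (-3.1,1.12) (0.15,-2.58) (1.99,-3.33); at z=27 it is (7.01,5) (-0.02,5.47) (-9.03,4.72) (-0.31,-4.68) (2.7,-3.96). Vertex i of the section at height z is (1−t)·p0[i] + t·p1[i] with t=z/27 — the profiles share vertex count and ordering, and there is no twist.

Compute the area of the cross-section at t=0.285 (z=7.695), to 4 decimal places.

Cross-section at t=0.285: each vertex is (1-t)·p0[i] + t·p1[i].
  v1: (1-0.285)·(3.74,1.6) + 0.285·(7.01,5) = (4.6720,2.5690)
  v2: (1-0.285)·(0.7,4.01) + 0.285·(-0.02,5.47) = (0.4948,4.4261)
  v3: (1-0.285)·(-3.1,1.12) + 0.285·(-9.03,4.72) = (-4.7900,2.1460)
  v4: (1-0.285)·(0.15,-2.58) + 0.285·(-0.31,-4.68) = (0.0189,-3.1785)
  v5: (1-0.285)·(1.99,-3.33) + 0.285·(2.7,-3.96) = (2.1924,-3.5095)
Shoelace sum Σ(x_i·y_{i+1} − x_{i+1}·y_i):
  i=1: 4.6720·4.4261 − 0.4948·2.5690 = +19.4074 (running +19.4074)
  i=2: 0.4948·2.1460 − -4.7900·4.4261 = +22.2631 (running +41.6705)
  i=3: -4.7900·-3.1785 − 0.0189·2.1460 = +15.1846 (running +56.8551)
  i=4: 0.0189·-3.5095 − 2.1924·-3.1785 = +6.9021 (running +63.7571)
  i=5: 2.1924·2.5690 − 4.6720·-3.5095 = +22.0286 (running +85.7857)
Area = |Σ|/2 = |85.7857|/2 = 42.8929

Area at t=0.285: 42.8929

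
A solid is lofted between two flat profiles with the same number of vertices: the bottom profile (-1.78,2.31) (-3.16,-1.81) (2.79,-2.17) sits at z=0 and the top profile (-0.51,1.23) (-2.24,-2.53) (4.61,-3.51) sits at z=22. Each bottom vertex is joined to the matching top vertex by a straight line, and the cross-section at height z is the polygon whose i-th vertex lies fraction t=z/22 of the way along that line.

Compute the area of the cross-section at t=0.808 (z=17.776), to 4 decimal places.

Area at t=0.808: 13.4997

Cross-section at t=0.808: each vertex is (1-t)·p0[i] + t·p1[i].
  v1: (1-0.808)·(-1.78,2.31) + 0.808·(-0.51,1.23) = (-0.7538,1.4374)
  v2: (1-0.808)·(-3.16,-1.81) + 0.808·(-2.24,-2.53) = (-2.4166,-2.3918)
  v3: (1-0.808)·(2.79,-2.17) + 0.808·(4.61,-3.51) = (4.2606,-3.2527)
Shoelace sum Σ(x_i·y_{i+1} − x_{i+1}·y_i):
  i=1: -0.7538·-2.3918 − -2.4166·1.4374 = +5.2766 (running +5.2766)
  i=2: -2.4166·-3.2527 − 4.2606·-2.3918 = +18.0509 (running +23.3275)
  i=3: 4.2606·1.4374 − -0.7538·-3.2527 = +3.6719 (running +26.9994)
Area = |Σ|/2 = |26.9994|/2 = 13.4997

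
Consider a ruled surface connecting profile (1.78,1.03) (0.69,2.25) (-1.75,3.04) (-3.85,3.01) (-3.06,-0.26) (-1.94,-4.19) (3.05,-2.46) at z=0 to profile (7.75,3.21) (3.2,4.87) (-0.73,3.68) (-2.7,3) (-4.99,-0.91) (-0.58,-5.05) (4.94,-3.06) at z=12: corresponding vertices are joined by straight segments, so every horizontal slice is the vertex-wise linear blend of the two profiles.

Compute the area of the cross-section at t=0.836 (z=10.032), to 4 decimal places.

Area at t=0.836: 70.3550

Cross-section at t=0.836: each vertex is (1-t)·p0[i] + t·p1[i].
  v1: (1-0.836)·(1.78,1.03) + 0.836·(7.75,3.21) = (6.7709,2.8525)
  v2: (1-0.836)·(0.69,2.25) + 0.836·(3.2,4.87) = (2.7884,4.4403)
  v3: (1-0.836)·(-1.75,3.04) + 0.836·(-0.73,3.68) = (-0.8973,3.5750)
  v4: (1-0.836)·(-3.85,3.01) + 0.836·(-2.7,3) = (-2.8886,3.0016)
  v5: (1-0.836)·(-3.06,-0.26) + 0.836·(-4.99,-0.91) = (-4.6735,-0.8034)
  v6: (1-0.836)·(-1.94,-4.19) + 0.836·(-0.58,-5.05) = (-0.8030,-4.9090)
  v7: (1-0.836)·(3.05,-2.46) + 0.836·(4.94,-3.06) = (4.6300,-2.9616)
Shoelace sum Σ(x_i·y_{i+1} − x_{i+1}·y_i):
  i=1: 6.7709·4.4403 − 2.7884·2.8525 = +22.1113 (running +22.1113)
  i=2: 2.7884·3.5750 − -0.8973·4.4403 = +13.9527 (running +36.0640)
  i=3: -0.8973·3.0016 − -2.8886·3.5750 = +7.6335 (running +43.6976)
  i=4: -2.8886·-0.8034 − -4.6735·3.0016 = +16.3488 (running +60.0464)
  i=5: -4.6735·-4.9090 − -0.8030·-0.8034 = +22.2968 (running +82.3431)
  i=6: -0.8030·-2.9616 − 4.6300·-4.9090 = +25.1070 (running +107.4501)
  i=7: 4.6300·2.8525 − 6.7709·-2.9616 = +33.2599 (running +140.7100)
Area = |Σ|/2 = |140.7100|/2 = 70.3550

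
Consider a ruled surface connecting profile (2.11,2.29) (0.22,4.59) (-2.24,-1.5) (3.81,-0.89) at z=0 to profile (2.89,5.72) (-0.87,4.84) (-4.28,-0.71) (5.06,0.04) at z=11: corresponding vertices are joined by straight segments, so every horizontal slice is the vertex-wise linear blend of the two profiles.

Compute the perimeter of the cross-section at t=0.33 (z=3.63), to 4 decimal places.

Cross-section at t=0.33: each vertex is (1-t)·p0[i] + t·p1[i].
  v1: (1-0.33)·(2.11,2.29) + 0.33·(2.89,5.72) = (2.3674,3.4219)
  v2: (1-0.33)·(0.22,4.59) + 0.33·(-0.87,4.84) = (-0.1397,4.6725)
  v3: (1-0.33)·(-2.24,-1.5) + 0.33·(-4.28,-0.71) = (-2.9132,-1.2393)
  v4: (1-0.33)·(3.81,-0.89) + 0.33·(5.06,0.04) = (4.2225,-0.5831)
Perimeter = Σ |v_{i+1} − v_i|:
  edge 1→2: √(-2.5071² + 1.2506²) = 2.8017 (running 2.8017)
  edge 2→3: √(-2.7735² + -5.9118²) = 6.5301 (running 9.3318)
  edge 3→4: √(7.1357² + 0.6562²) = 7.1658 (running 16.4976)
  edge 4→1: √(-1.8551² + 4.0050²) = 4.4138 (running 20.9113)
Perimeter = 20.9113

Perimeter at t=0.33: 20.9113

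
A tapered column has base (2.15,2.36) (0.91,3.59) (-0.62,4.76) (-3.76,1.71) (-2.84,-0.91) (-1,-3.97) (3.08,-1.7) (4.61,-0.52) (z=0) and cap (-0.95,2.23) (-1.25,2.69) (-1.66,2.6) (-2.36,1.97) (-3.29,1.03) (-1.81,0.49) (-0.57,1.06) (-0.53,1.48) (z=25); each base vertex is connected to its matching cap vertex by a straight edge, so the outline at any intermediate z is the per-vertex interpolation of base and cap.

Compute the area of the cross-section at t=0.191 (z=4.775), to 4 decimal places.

Area at t=0.191: 29.8997

Cross-section at t=0.191: each vertex is (1-t)·p0[i] + t·p1[i].
  v1: (1-0.191)·(2.15,2.36) + 0.191·(-0.95,2.23) = (1.5579,2.3352)
  v2: (1-0.191)·(0.91,3.59) + 0.191·(-1.25,2.69) = (0.4974,3.4181)
  v3: (1-0.191)·(-0.62,4.76) + 0.191·(-1.66,2.6) = (-0.8186,4.3474)
  v4: (1-0.191)·(-3.76,1.71) + 0.191·(-2.36,1.97) = (-3.4926,1.7597)
  v5: (1-0.191)·(-2.84,-0.91) + 0.191·(-3.29,1.03) = (-2.9259,-0.5395)
  v6: (1-0.191)·(-1,-3.97) + 0.191·(-1.81,0.49) = (-1.1547,-3.1181)
  v7: (1-0.191)·(3.08,-1.7) + 0.191·(-0.57,1.06) = (2.3828,-1.1728)
  v8: (1-0.191)·(4.61,-0.52) + 0.191·(-0.53,1.48) = (3.6283,-0.1380)
Shoelace sum Σ(x_i·y_{i+1} − x_{i+1}·y_i):
  i=1: 1.5579·3.4181 − 0.4974·2.3352 = +4.1635 (running +4.1635)
  i=2: 0.4974·4.3474 − -0.8186·3.4181 = +4.9608 (running +9.1242)
  i=3: -0.8186·1.7597 − -3.4926·4.3474 = +13.7433 (running +22.8676)
  i=4: -3.4926·-0.5395 − -2.9259·1.7597 = +7.0328 (running +29.9004)
  i=5: -2.9259·-3.1181 − -1.1547·-0.5395 = +8.5006 (running +38.4010)
  i=6: -1.1547·-1.1728 − 2.3828·-3.1181 = +8.7843 (running +47.1853)
  i=7: 2.3828·-0.1380 − 3.6283·-1.1728 = +3.9265 (running +51.1119)
  i=8: 3.6283·2.3352 − 1.5579·-0.1380 = +8.6876 (running +59.7995)
Area = |Σ|/2 = |59.7995|/2 = 29.8997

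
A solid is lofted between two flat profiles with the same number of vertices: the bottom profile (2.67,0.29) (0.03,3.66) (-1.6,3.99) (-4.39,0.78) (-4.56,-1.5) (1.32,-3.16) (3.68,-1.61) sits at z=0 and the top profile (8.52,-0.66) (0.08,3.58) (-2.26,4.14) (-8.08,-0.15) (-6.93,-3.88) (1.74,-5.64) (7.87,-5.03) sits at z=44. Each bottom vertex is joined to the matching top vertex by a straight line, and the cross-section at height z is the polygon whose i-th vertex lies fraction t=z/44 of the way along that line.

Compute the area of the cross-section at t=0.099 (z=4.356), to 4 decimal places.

Area at t=0.099: 42.3242

Cross-section at t=0.099: each vertex is (1-t)·p0[i] + t·p1[i].
  v1: (1-0.099)·(2.67,0.29) + 0.099·(8.52,-0.66) = (3.2492,0.1959)
  v2: (1-0.099)·(0.03,3.66) + 0.099·(0.08,3.58) = (0.0349,3.6521)
  v3: (1-0.099)·(-1.6,3.99) + 0.099·(-2.26,4.14) = (-1.6653,4.0049)
  v4: (1-0.099)·(-4.39,0.78) + 0.099·(-8.08,-0.15) = (-4.7553,0.6879)
  v5: (1-0.099)·(-4.56,-1.5) + 0.099·(-6.93,-3.88) = (-4.7946,-1.7356)
  v6: (1-0.099)·(1.32,-3.16) + 0.099·(1.74,-5.64) = (1.3616,-3.4055)
  v7: (1-0.099)·(3.68,-1.61) + 0.099·(7.87,-5.03) = (4.0948,-1.9486)
Shoelace sum Σ(x_i·y_{i+1} − x_{i+1}·y_i):
  i=1: 3.2492·3.6521 − 0.0349·0.1959 = +11.8593 (running +11.8593)
  i=2: 0.0349·4.0049 − -1.6653·3.6521 = +6.2219 (running +18.0812)
  i=3: -1.6653·0.6879 − -4.7553·4.0049 = +17.8987 (running +35.9799)
  i=4: -4.7553·-1.7356 − -4.7946·0.6879 = +11.5518 (running +47.5317)
  i=5: -4.7946·-3.4055 − 1.3616·-1.7356 = +18.6914 (running +66.2231)
  i=6: 1.3616·-1.9486 − 4.0948·-3.4055 = +11.2918 (running +77.5149)
  i=7: 4.0948·0.1959 − 3.2492·-1.9486 = +7.1336 (running +84.6485)
Area = |Σ|/2 = |84.6485|/2 = 42.3242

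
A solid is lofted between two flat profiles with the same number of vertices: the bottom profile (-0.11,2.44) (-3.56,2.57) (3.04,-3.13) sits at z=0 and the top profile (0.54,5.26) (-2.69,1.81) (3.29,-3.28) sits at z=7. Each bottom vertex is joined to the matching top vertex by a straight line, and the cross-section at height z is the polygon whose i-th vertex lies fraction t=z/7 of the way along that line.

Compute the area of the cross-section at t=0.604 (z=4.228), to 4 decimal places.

Cross-section at t=0.604: each vertex is (1-t)·p0[i] + t·p1[i].
  v1: (1-0.604)·(-0.11,2.44) + 0.604·(0.54,5.26) = (0.2826,4.1433)
  v2: (1-0.604)·(-3.56,2.57) + 0.604·(-2.69,1.81) = (-3.0345,2.1110)
  v3: (1-0.604)·(3.04,-3.13) + 0.604·(3.29,-3.28) = (3.1910,-3.2206)
Shoelace sum Σ(x_i·y_{i+1} − x_{i+1}·y_i):
  i=1: 0.2826·2.1110 − -3.0345·4.1433 = +13.1694 (running +13.1694)
  i=2: -3.0345·-3.2206 − 3.1910·2.1110 = +3.0369 (running +16.2063)
  i=3: 3.1910·4.1433 − 0.2826·-3.2206 = +14.1313 (running +30.3377)
Area = |Σ|/2 = |30.3377|/2 = 15.1688

Area at t=0.604: 15.1688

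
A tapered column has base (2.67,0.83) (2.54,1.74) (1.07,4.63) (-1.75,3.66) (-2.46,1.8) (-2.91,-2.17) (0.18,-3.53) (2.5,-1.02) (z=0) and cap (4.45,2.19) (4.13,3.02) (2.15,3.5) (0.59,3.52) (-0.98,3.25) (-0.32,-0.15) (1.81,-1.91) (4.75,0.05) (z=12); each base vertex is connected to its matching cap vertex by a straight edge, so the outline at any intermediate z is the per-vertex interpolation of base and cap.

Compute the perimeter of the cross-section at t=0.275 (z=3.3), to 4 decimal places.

Perimeter at t=0.275: 20.2956

Cross-section at t=0.275: each vertex is (1-t)·p0[i] + t·p1[i].
  v1: (1-0.275)·(2.67,0.83) + 0.275·(4.45,2.19) = (3.1595,1.2040)
  v2: (1-0.275)·(2.54,1.74) + 0.275·(4.13,3.02) = (2.9772,2.0920)
  v3: (1-0.275)·(1.07,4.63) + 0.275·(2.15,3.5) = (1.3670,4.3193)
  v4: (1-0.275)·(-1.75,3.66) + 0.275·(0.59,3.52) = (-1.1065,3.6215)
  v5: (1-0.275)·(-2.46,1.8) + 0.275·(-0.98,3.25) = (-2.0530,2.1987)
  v6: (1-0.275)·(-2.91,-2.17) + 0.275·(-0.32,-0.15) = (-2.1978,-1.6145)
  v7: (1-0.275)·(0.18,-3.53) + 0.275·(1.81,-1.91) = (0.6283,-3.0845)
  v8: (1-0.275)·(2.5,-1.02) + 0.275·(4.75,0.05) = (3.1188,-0.7257)
Perimeter = Σ |v_{i+1} − v_i|:
  edge 1→2: √(-0.1823² + 0.8880²) = 0.9065 (running 0.9065)
  edge 2→3: √(-1.6102² + 2.2273²) = 2.7484 (running 3.6549)
  edge 3→4: √(-2.4735² + -0.6978²) = 2.5700 (running 6.2249)
  edge 4→5: √(-0.9465² + -1.4228²) = 1.7088 (running 7.9337)
  edge 5→6: √(-0.1448² + -3.8133²) = 3.8160 (running 11.7497)
  edge 6→7: √(2.8260² + -1.4700²) = 3.1855 (running 14.9352)
  edge 7→8: √(2.4905² + 2.3587²) = 3.4302 (running 18.3654)
  edge 8→1: √(0.0407² + 1.9298²) = 1.9302 (running 20.2956)
Perimeter = 20.2956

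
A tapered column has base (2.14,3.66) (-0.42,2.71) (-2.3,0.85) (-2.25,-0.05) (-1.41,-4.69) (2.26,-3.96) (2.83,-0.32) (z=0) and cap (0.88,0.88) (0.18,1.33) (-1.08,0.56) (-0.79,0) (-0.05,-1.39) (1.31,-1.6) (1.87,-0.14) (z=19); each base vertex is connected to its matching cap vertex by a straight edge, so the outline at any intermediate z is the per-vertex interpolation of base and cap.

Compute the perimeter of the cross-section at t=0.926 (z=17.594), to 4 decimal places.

Perimeter at t=0.926: 9.7291

Cross-section at t=0.926: each vertex is (1-t)·p0[i] + t·p1[i].
  v1: (1-0.926)·(2.14,3.66) + 0.926·(0.88,0.88) = (0.9732,1.0857)
  v2: (1-0.926)·(-0.42,2.71) + 0.926·(0.18,1.33) = (0.1356,1.4321)
  v3: (1-0.926)·(-2.3,0.85) + 0.926·(-1.08,0.56) = (-1.1703,0.5815)
  v4: (1-0.926)·(-2.25,-0.05) + 0.926·(-0.79,0) = (-0.8980,-0.0037)
  v5: (1-0.926)·(-1.41,-4.69) + 0.926·(-0.05,-1.39) = (-0.1506,-1.6342)
  v6: (1-0.926)·(2.26,-3.96) + 0.926·(1.31,-1.6) = (1.3803,-1.7746)
  v7: (1-0.926)·(2.83,-0.32) + 0.926·(1.87,-0.14) = (1.9410,-0.1533)
Perimeter = Σ |v_{i+1} − v_i|:
  edge 1→2: √(-0.8376² + 0.3464²) = 0.9064 (running 0.9064)
  edge 2→3: √(-1.3059² + -0.8507²) = 1.5585 (running 2.4649)
  edge 3→4: √(0.2722² + -0.5852²) = 0.6454 (running 3.1103)
  edge 4→5: √(0.7474² + -1.6305²) = 1.7936 (running 4.9040)
  edge 5→6: √(1.5309² + -0.1404²) = 1.5374 (running 6.4413)
  edge 6→7: √(0.5607² + 1.6213²) = 1.7155 (running 8.1569)
  edge 7→1: √(-0.9678² + 1.2390²) = 1.5722 (running 9.7291)
Perimeter = 9.7291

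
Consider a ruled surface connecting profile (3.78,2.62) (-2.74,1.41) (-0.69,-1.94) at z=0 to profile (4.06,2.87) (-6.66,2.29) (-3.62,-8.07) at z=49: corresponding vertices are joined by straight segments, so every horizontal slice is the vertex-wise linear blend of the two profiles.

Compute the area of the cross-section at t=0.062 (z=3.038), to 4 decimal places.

Cross-section at t=0.062: each vertex is (1-t)·p0[i] + t·p1[i].
  v1: (1-0.062)·(3.78,2.62) + 0.062·(4.06,2.87) = (3.7974,2.6355)
  v2: (1-0.062)·(-2.74,1.41) + 0.062·(-6.66,2.29) = (-2.9830,1.4646)
  v3: (1-0.062)·(-0.69,-1.94) + 0.062·(-3.62,-8.07) = (-0.8717,-2.3201)
Shoelace sum Σ(x_i·y_{i+1} − x_{i+1}·y_i):
  i=1: 3.7974·1.4646 − -2.9830·2.6355 = +13.4233 (running +13.4233)
  i=2: -2.9830·-2.3201 − -0.8717·1.4646 = +8.1974 (running +21.6207)
  i=3: -0.8717·2.6355 − 3.7974·-2.3201 = +6.5128 (running +28.1335)
Area = |Σ|/2 = |28.1335|/2 = 14.0668

Area at t=0.062: 14.0668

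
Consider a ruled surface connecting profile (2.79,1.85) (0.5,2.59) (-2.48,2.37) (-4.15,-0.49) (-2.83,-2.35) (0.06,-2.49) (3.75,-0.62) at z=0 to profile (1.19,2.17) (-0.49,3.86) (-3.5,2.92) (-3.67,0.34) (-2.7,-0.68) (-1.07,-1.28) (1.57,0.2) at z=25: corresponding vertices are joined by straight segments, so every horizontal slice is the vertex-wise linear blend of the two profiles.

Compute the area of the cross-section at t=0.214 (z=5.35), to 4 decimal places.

Area at t=0.214: 26.8372

Cross-section at t=0.214: each vertex is (1-t)·p0[i] + t·p1[i].
  v1: (1-0.214)·(2.79,1.85) + 0.214·(1.19,2.17) = (2.4476,1.9185)
  v2: (1-0.214)·(0.5,2.59) + 0.214·(-0.49,3.86) = (0.2881,2.8618)
  v3: (1-0.214)·(-2.48,2.37) + 0.214·(-3.5,2.92) = (-2.6983,2.4877)
  v4: (1-0.214)·(-4.15,-0.49) + 0.214·(-3.67,0.34) = (-4.0473,-0.3124)
  v5: (1-0.214)·(-2.83,-2.35) + 0.214·(-2.7,-0.68) = (-2.8022,-1.9926)
  v6: (1-0.214)·(0.06,-2.49) + 0.214·(-1.07,-1.28) = (-0.1818,-2.2311)
  v7: (1-0.214)·(3.75,-0.62) + 0.214·(1.57,0.2) = (3.2835,-0.4445)
Shoelace sum Σ(x_i·y_{i+1} − x_{i+1}·y_i):
  i=1: 2.4476·2.8618 − 0.2881·1.9185 = +6.4517 (running +6.4517)
  i=2: 0.2881·2.4877 − -2.6983·2.8618 = +8.4387 (running +14.8904)
  i=3: -2.6983·-0.3124 − -4.0473·2.4877 = +10.9113 (running +25.8017)
  i=4: -4.0473·-1.9926 − -2.8022·-0.3124 = +7.1893 (running +32.9910)
  i=5: -2.8022·-2.2311 − -0.1818·-1.9926 = +5.8895 (running +38.8806)
  i=6: -0.1818·-0.4445 − 3.2835·-2.2311 = +7.4065 (running +46.2870)
  i=7: 3.2835·1.9185 − 2.4476·-0.4445 = +7.3873 (running +53.6743)
Area = |Σ|/2 = |53.6743|/2 = 26.8372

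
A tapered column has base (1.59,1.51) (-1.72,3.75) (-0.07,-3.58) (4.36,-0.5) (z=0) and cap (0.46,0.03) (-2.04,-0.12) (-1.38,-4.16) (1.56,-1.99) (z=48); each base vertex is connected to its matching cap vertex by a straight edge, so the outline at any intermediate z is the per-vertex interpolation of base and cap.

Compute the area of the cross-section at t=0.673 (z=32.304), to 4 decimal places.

Cross-section at t=0.673: each vertex is (1-t)·p0[i] + t·p1[i].
  v1: (1-0.673)·(1.59,1.51) + 0.673·(0.46,0.03) = (0.8295,0.5140)
  v2: (1-0.673)·(-1.72,3.75) + 0.673·(-2.04,-0.12) = (-1.9354,1.1455)
  v3: (1-0.673)·(-0.07,-3.58) + 0.673·(-1.38,-4.16) = (-0.9516,-3.9703)
  v4: (1-0.673)·(4.36,-0.5) + 0.673·(1.56,-1.99) = (2.4756,-1.5028)
Shoelace sum Σ(x_i·y_{i+1} − x_{i+1}·y_i):
  i=1: 0.8295·1.1455 − -1.9354·0.5140 = +1.9449 (running +1.9449)
  i=2: -1.9354·-3.9703 − -0.9516·1.1455 = +8.7741 (running +10.7190)
  i=3: -0.9516·-1.5028 − 2.4756·-3.9703 = +11.2591 (running +21.9781)
  i=4: 2.4756·0.5140 − 0.8295·-1.5028 = +2.5189 (running +24.4970)
Area = |Σ|/2 = |24.4970|/2 = 12.2485

Area at t=0.673: 12.2485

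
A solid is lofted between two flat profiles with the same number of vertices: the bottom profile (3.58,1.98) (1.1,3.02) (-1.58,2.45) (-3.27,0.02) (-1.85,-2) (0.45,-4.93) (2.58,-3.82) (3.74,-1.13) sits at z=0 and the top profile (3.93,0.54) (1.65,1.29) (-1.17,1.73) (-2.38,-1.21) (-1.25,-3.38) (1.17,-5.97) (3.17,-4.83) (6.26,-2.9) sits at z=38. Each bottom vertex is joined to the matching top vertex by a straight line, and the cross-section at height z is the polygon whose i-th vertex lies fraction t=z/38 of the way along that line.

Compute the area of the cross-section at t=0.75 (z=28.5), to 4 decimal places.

Area at t=0.75: 39.8357

Cross-section at t=0.75: each vertex is (1-t)·p0[i] + t·p1[i].
  v1: (1-0.75)·(3.58,1.98) + 0.75·(3.93,0.54) = (3.8425,0.9000)
  v2: (1-0.75)·(1.1,3.02) + 0.75·(1.65,1.29) = (1.5125,1.7225)
  v3: (1-0.75)·(-1.58,2.45) + 0.75·(-1.17,1.73) = (-1.2725,1.9100)
  v4: (1-0.75)·(-3.27,0.02) + 0.75·(-2.38,-1.21) = (-2.6025,-0.9025)
  v5: (1-0.75)·(-1.85,-2) + 0.75·(-1.25,-3.38) = (-1.4000,-3.0350)
  v6: (1-0.75)·(0.45,-4.93) + 0.75·(1.17,-5.97) = (0.9900,-5.7100)
  v7: (1-0.75)·(2.58,-3.82) + 0.75·(3.17,-4.83) = (3.0225,-4.5775)
  v8: (1-0.75)·(3.74,-1.13) + 0.75·(6.26,-2.9) = (5.6300,-2.4575)
Shoelace sum Σ(x_i·y_{i+1} − x_{i+1}·y_i):
  i=1: 3.8425·1.7225 − 1.5125·0.9000 = +5.2575 (running +5.2575)
  i=2: 1.5125·1.9100 − -1.2725·1.7225 = +5.0808 (running +10.3382)
  i=3: -1.2725·-0.9025 − -2.6025·1.9100 = +6.1192 (running +16.4574)
  i=4: -2.6025·-3.0350 − -1.4000·-0.9025 = +6.6351 (running +23.0925)
  i=5: -1.4000·-5.7100 − 0.9900·-3.0350 = +10.9986 (running +34.0912)
  i=6: 0.9900·-4.5775 − 3.0225·-5.7100 = +12.7268 (running +46.8179)
  i=7: 3.0225·-2.4575 − 5.6300·-4.5775 = +18.3435 (running +65.1614)
  i=8: 5.6300·0.9000 − 3.8425·-2.4575 = +14.5099 (running +79.6714)
Area = |Σ|/2 = |79.6714|/2 = 39.8357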